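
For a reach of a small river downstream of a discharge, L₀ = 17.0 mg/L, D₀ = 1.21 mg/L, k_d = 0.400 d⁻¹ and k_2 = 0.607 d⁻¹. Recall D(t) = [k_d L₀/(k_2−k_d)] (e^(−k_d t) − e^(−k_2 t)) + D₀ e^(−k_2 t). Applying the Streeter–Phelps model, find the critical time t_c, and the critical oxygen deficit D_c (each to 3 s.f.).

t_c = [1/(k_2−k_d)] ln[(k_2/k_d)(1 − D₀(k_2−k_d)/(k_d L₀))]
= [1/(0.607−0.400)] ln[(0.607/0.400)(1 − 1.21×0.2070/(0.400×17.0))]
= (1/0.2070) ln[1.517 × 0.9632] = 4.831 × ln(1.462) = 4.831 × 0.3795 = 1.834 d.
L(t_c) = L₀ e^(−k_d t_c) = 17.0 × 0.4803 = 8.165 mg/L, and at the critical point k_2 D_c = k_d L, so D_c = (0.400/0.607) × 8.165 = 5.380 mg/L.

t_c ≈ 1.83 d; D_c ≈ 5.38 mg/L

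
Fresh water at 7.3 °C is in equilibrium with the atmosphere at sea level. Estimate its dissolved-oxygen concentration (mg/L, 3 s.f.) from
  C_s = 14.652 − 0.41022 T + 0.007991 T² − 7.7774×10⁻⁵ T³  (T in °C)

C_s ≈ 12.1 mg/L

C_s = 14.652 − 0.41022×7.3 + 0.007991×7.3² − 7.7774×10⁻⁵×7.3³ = 12.05 mg/L.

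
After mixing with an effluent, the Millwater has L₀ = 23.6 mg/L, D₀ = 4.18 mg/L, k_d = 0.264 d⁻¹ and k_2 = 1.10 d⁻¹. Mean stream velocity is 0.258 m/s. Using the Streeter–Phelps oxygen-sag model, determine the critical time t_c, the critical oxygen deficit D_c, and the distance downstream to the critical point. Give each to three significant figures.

With k_2/k_d = 4.167 and 1 − D₀(k_2−k_d)/(k_d L₀) = 0.4391,
t_c = ln(4.167 × 0.4391) / (1.10 − 0.264) = ln(1.830) / 0.8360 = 0.6041/0.8360 = 0.7227 d.
D_c = (k_d/k_2) L₀ e^(−k_d t_c) = (0.264/1.10) × 23.6 × e^(−0.264×0.7227) = 0.2400 × 23.6 × 0.8263 = 4.680 mg/L.
x_c = v t_c = 0.258 m/s × 0.7227 d × 86400 s/d = 16110 m ≈ 16.1 km.

t_c ≈ 0.723 d; D_c ≈ 4.68 mg/L; x_c ≈ 16.1 km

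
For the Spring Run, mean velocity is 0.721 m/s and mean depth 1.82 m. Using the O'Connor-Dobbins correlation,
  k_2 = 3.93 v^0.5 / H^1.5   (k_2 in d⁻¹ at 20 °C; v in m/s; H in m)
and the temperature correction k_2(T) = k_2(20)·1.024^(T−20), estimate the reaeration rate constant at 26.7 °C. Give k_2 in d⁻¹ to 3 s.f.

k_2 ≈ 1.59 d⁻¹

k_2(20) = 3.93 × 0.721^0.5 / 1.82^1.5 = 3.93 × 0.8491 / 2.455 = 1.359 d⁻¹.
k_2(26.7) = 1.359 × 1.024^(26.7−20) = 1.359 × 1.172 = 1.593 d⁻¹.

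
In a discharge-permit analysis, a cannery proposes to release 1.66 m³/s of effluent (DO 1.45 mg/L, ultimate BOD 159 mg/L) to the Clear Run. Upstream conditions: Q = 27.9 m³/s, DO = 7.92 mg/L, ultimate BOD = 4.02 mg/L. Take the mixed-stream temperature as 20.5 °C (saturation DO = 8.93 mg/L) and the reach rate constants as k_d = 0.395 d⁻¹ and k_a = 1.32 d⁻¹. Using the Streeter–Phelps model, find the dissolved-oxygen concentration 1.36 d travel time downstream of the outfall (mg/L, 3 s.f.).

DO ≈ 6.43 mg/L

Mixed DO = (27.9×7.92 + 1.66×1.45)/(27.9+1.66) = 223.4/29.56 = 7.557 mg/L.
Mixed L₀ = (27.9×4.02 + 1.66×159)/(29.56) = 376.1/29.56 = 12.72 mg/L.
Initial deficit D₀ = C_s − DO₀ = 8.93 − 7.557 = 1.373 mg/L.
D(1.36) = [0.395×12.72/(1.32−0.395)](e^(−0.395×1.36) − e^(−1.32×1.36)) + 1.373 e^(−1.32×1.36)
= 5.433 × (0.5844 − 0.1661) + 1.373 × 0.1661 = 2.501 mg/L.
DO = 8.93 − 2.501 = 6.429 mg/L.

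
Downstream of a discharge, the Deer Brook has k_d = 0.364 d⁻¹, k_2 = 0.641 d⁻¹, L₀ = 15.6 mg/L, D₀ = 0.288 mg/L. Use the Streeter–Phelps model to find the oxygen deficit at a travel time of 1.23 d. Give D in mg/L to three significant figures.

k_d L₀/(k_2−k_d) = 0.364×15.6/(0.641−0.364) = 5.678/0.2770 = 20.50 mg/L.
e^(−k_d t) = e^(−0.364×1.230) = 0.6391; e^(−k_2 t) = e^(−0.641×1.230) = 0.4546.
D = 20.50 × (0.6391 − 0.4546) + 0.288 × 0.4546 = 3.783 + 0.1309 = 3.914 mg/L.

D ≈ 3.91 mg/L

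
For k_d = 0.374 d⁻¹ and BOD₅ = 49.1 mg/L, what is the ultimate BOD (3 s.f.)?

L₀ ≈ 58.0 mg/L

BOD₅ = L₀(1 − e^(−5k_d)) ⇒ L₀ = BOD₅ / (1 − e^(−5×0.374))
= 49.1 / (1 − 0.1541) = 49.1 / 0.8459 = 58.05 mg/L.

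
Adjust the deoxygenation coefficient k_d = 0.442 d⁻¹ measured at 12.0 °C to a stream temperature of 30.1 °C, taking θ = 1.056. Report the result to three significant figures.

k_d ≈ 1.19 d⁻¹

k_d(T₂) = k_d(T₁) · θ^(T₂−T₁) = 0.442 × 1.056^(30.1−12.0)
= 0.442 × 1.056^18.1 = 0.442 × 2.681 = 1.185 d⁻¹.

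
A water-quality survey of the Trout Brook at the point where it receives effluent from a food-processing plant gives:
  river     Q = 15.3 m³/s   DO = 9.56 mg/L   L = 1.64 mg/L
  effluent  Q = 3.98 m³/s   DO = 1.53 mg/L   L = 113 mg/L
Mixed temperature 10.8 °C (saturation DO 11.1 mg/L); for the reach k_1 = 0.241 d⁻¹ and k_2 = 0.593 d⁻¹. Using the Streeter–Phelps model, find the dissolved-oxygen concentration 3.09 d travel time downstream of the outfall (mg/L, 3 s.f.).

Mixed DO = (15.3×9.56 + 3.98×1.53)/(15.3+3.98) = 152.4/19.28 = 7.902 mg/L.
Mixed L₀ = (15.3×1.64 + 3.98×113)/(19.28) = 474.8/19.28 = 24.63 mg/L.
Initial deficit D₀ = C_s − DO₀ = 11.1 − 7.902 = 3.198 mg/L.
D(3.09) = [0.241×24.63/(0.593−0.241)](e^(−0.241×3.09) − e^(−0.593×3.09)) + 3.198 e^(−0.593×3.09)
= 16.86 × (0.4749 − 0.1600) + 3.198 × 0.1600 = 5.821 mg/L.
DO = 11.1 − 5.821 = 5.279 mg/L.

DO ≈ 5.28 mg/L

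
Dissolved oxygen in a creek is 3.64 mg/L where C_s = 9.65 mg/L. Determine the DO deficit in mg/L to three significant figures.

D ≈ 6.01 mg/L

D = C_s − C = 9.65 − 3.64 = 6.01 mg/L.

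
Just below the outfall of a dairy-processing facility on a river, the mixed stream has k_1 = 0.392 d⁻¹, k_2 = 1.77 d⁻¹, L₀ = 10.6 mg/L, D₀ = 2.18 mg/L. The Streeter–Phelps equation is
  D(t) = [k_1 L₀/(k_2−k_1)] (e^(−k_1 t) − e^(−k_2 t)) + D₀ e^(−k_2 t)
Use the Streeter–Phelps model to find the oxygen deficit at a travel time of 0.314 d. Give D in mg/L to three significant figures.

k_1 L₀/(k_2−k_1) = 0.392×10.6/(1.77−0.392) = 4.155/1.378 = 3.015 mg/L.
e^(−k_1 t) = e^(−0.392×0.3140) = 0.8842; e^(−k_2 t) = e^(−1.77×0.3140) = 0.5736.
D = 3.015 × (0.8842 − 0.5736) + 2.18 × 0.5736 = 0.9365 + 1.251 = 2.187 mg/L.

D ≈ 2.19 mg/L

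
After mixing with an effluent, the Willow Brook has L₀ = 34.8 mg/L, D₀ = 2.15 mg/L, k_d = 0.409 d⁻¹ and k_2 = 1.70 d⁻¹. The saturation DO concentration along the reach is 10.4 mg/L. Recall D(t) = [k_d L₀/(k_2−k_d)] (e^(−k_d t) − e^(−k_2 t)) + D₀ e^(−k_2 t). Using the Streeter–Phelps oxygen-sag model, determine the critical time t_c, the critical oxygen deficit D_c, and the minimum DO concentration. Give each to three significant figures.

At the critical point dD/dt = 0, so k_d L₀ e^(−k_d t) = k_2 D. Substituting D(t) from the Streeter–Phelps equation and solving for t gives
t_c = ln[(k_2/k_d)(1 − D₀(k_2−k_d)/(k_d L₀))] / (k_2−k_d).
Here k_2−k_d = 1.291 d⁻¹ and 1 − D₀(k_2−k_d)/(k_d L₀) = 1 − 2.15×1.291/(0.409×34.8) = 0.8050, so
t_c = ln(4.156 × 0.8050) / 1.291 = 1.208 / 1.291 = 0.9355 d.
L(t_c) = L₀ e^(−k_d t_c) = 34.8 × 0.6821 = 23.74 mg/L, and at the critical point k_2 D_c = k_d L, so D_c = (0.409/1.70) × 23.74 = 5.711 mg/L.
Minimum DO = C_s − D_c = 10.4 − 5.711 = 4.689 mg/L.

t_c ≈ 0.936 d; D_c ≈ 5.71 mg/L; min DO ≈ 4.69 mg/L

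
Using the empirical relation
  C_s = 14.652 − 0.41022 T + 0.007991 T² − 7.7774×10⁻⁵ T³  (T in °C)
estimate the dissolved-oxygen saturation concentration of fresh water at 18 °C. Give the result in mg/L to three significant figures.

C_s ≈ 9.40 mg/L

C_s = 14.652 − 0.41022×18 + 0.007991×18² − 7.7774×10⁻⁵×18³ = 9.404 mg/L.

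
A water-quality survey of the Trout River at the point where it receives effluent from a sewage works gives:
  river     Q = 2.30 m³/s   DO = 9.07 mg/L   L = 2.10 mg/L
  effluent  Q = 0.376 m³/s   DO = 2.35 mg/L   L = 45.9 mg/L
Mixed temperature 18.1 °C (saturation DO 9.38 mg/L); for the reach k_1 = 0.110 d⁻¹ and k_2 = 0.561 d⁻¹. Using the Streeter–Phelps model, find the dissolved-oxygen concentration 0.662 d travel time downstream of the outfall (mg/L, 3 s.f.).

DO ≈ 8.03 mg/L

Mixed DO = (2.30×9.07 + 0.376×2.35)/(2.30+0.376) = 21.74/2.676 = 8.126 mg/L.
Mixed L₀ = (2.30×2.10 + 0.376×45.9)/(2.676) = 22.09/2.676 = 8.254 mg/L.
Initial deficit D₀ = C_s − DO₀ = 9.38 − 8.126 = 1.254 mg/L.
D(0.662) = [0.110×8.254/(0.561−0.110)](e^(−0.110×0.662) − e^(−0.561×0.662)) + 1.254 e^(−0.561×0.662)
= 2.013 × (0.9298 − 0.6898) + 1.254 × 0.6898 = 1.348 mg/L.
DO = 9.38 − 1.348 = 8.032 mg/L.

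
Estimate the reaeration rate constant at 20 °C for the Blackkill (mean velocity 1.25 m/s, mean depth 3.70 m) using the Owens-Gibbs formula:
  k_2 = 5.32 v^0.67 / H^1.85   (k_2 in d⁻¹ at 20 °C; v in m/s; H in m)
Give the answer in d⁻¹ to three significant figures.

k_2 ≈ 0.549 d⁻¹

k_2 = 5.32 × 1.25^0.67 / 3.70^1.85 = 5.32 × 1.161 / 11.25 = 0.5491 d⁻¹.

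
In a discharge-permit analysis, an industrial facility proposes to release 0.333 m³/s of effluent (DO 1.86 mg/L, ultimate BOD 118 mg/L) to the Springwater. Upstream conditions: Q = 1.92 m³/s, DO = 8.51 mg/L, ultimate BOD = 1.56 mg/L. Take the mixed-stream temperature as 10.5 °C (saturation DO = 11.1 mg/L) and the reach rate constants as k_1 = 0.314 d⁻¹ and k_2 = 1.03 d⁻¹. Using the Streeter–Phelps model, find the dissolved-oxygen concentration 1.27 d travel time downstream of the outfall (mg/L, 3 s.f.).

Mixed DO = (1.92×8.51 + 0.333×1.86)/(1.92+0.333) = 16.96/2.253 = 7.527 mg/L.
Mixed L₀ = (1.92×1.56 + 0.333×118)/(2.253) = 42.29/2.253 = 18.77 mg/L.
Initial deficit D₀ = C_s − DO₀ = 11.1 − 7.527 = 3.573 mg/L.
D(1.27) = [0.314×18.77/(1.03−0.314)](e^(−0.314×1.27) − e^(−1.03×1.27)) + 3.573 e^(−1.03×1.27)
= 8.232 × (0.6711 − 0.2703) + 3.573 × 0.2703 = 4.265 mg/L.
DO = 11.1 − 4.265 = 6.835 mg/L.

DO ≈ 6.83 mg/L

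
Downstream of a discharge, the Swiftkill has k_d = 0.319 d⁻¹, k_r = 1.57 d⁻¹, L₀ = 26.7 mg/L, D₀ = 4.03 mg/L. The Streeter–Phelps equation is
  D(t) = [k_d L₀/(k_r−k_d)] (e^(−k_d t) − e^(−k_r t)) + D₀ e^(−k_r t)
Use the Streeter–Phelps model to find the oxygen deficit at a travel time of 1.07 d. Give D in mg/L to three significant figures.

D ≈ 4.32 mg/L

k_d L₀/(k_r−k_d) = 0.319×26.7/(1.57−0.319) = 8.517/1.251 = 6.808 mg/L.
e^(−k_d t) = e^(−0.319×1.070) = 0.7108; e^(−k_r t) = e^(−1.57×1.070) = 0.1864.
D = 6.808 × (0.7108 − 0.1864) + 4.03 × 0.1864 = 3.571 + 0.7512 = 4.322 mg/L.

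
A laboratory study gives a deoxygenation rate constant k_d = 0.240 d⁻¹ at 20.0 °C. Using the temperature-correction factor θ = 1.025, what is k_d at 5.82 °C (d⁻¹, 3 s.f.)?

k_d ≈ 0.169 d⁻¹

k_d(T₂) = k_d(T₁) · θ^(T₂−T₁) = 0.240 × 1.025^(5.82−20.0)
= 0.240 × 1.025^-14.2 = 0.240 × 0.7046 = 0.1691 d⁻¹.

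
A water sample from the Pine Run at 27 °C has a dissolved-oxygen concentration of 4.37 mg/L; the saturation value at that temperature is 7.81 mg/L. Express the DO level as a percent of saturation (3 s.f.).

56.0 % saturation

% saturation = C/C_s × 100 = 4.37/7.81 × 100 = 56.0 %.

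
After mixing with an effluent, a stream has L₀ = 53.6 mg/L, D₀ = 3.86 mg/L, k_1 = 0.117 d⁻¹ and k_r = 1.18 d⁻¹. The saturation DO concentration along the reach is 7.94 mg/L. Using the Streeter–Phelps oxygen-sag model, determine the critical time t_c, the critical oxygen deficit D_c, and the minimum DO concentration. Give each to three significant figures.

With k_r/k_1 = 10.09 and 1 − D₀(k_r−k_1)/(k_1 L₀) = 0.3457,
t_c = ln(10.09 × 0.3457) / (1.18 − 0.117) = ln(3.487) / 1.063 = 1.249/1.063 = 1.175 d.
D_c = (k_1/k_r) L₀ e^(−k_1 t_c) = (0.117/1.18) × 53.6 × e^(−0.117×1.175) = 0.09915 × 53.6 × 0.8716 = 4.632 mg/L.
Minimum DO = C_s − D_c = 7.94 − 4.632 = 3.308 mg/L.

t_c ≈ 1.17 d; D_c ≈ 4.63 mg/L; min DO ≈ 3.31 mg/L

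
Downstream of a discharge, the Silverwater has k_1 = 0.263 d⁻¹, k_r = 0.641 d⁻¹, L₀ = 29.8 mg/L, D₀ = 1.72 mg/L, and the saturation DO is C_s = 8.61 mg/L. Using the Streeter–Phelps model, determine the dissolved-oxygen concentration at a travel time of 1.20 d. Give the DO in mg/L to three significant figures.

k_1 L₀/(k_r−k_1) = 0.263×29.8/(0.641−0.263) = 7.837/0.3780 = 20.73 mg/L.
e^(−k_1 t) = e^(−0.263×1.200) = 0.7294; e^(−k_r t) = e^(−0.641×1.200) = 0.4634.
D = 20.73 × (0.7294 − 0.4634) + 1.72 × 0.4634 = 5.515 + 0.7970 = 6.312 mg/L.
DO = C_s − D = 8.61 − 6.312 = 2.298 mg/L.

DO ≈ 2.30 mg/L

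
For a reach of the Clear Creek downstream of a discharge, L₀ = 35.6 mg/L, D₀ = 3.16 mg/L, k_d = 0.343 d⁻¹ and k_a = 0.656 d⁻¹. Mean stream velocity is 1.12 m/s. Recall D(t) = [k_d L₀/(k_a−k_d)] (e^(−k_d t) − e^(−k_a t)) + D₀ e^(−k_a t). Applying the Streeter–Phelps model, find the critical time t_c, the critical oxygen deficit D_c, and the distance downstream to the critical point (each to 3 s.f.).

t_c ≈ 1.80 d; D_c ≈ 10.0 mg/L; x_c ≈ 174 km

t_c = [1/(k_a−k_d)] ln[(k_a/k_d)(1 − D₀(k_a−k_d)/(k_d L₀))]
= [1/(0.656−0.343)] ln[(0.656/0.343)(1 − 3.16×0.3130/(0.343×35.6))]
= (1/0.3130) ln[1.913 × 0.9190] = 3.195 × ln(1.758) = 3.195 × 0.5640 = 1.802 d.
D_c = (k_d/k_a) L₀ e^(−k_d t_c) = (0.343/0.656) × 35.6 × e^(−0.343×1.802) = 0.5229 × 35.6 × 0.5390 = 10.03 mg/L.
x_c = v t_c = 1.12 m/s × 1.802 d × 86400 s/d = 174400 m ≈ 174 km.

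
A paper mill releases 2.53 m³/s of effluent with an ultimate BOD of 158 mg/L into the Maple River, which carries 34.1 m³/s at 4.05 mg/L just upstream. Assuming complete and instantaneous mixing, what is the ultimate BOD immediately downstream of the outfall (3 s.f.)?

14.7 mg/L

Flow-weighted mixing: C = (Q_r C_r + Q_w C_w)/(Q_r + Q_w)
= (34.1×4.05 + 2.53×158)/(34.1 + 2.53) = 537.8/36.63 = 14.68 mg/L.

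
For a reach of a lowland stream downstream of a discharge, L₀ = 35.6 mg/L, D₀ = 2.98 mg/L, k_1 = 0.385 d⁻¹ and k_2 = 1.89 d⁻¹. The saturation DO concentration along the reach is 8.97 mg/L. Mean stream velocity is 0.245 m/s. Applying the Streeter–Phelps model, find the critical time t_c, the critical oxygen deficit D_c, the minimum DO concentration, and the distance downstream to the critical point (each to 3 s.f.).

With k_2/k_1 = 4.909 and 1 − D₀(k_2−k_1)/(k_1 L₀) = 0.6728,
t_c = ln(4.909 × 0.6728) / (1.89 − 0.385) = ln(3.303) / 1.505 = 1.195/1.505 = 0.7939 d.
D_c = (k_1/k_2) L₀ e^(−k_1 t_c) = (0.385/1.89) × 35.6 × e^(−0.385×0.7939) = 0.2037 × 35.6 × 0.7367 = 5.342 mg/L.
Minimum DO = C_s − D_c = 8.97 − 5.342 = 3.628 mg/L.
x_c = v t_c = 0.245 m/s × 0.7939 d × 86400 s/d = 16800 m ≈ 16.8 km.

t_c ≈ 0.794 d; D_c ≈ 5.34 mg/L; min DO ≈ 3.63 mg/L; x_c ≈ 16.8 km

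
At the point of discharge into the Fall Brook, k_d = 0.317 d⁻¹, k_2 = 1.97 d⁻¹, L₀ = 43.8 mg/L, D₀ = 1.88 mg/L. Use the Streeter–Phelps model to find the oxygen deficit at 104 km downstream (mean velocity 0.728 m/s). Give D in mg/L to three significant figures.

D ≈ 4.72 mg/L

Travel time t = x/v = 104 km / (0.728 m/s) = 104000 m / 0.728 m/s = 142900 s = 1.653 d.
k_d L₀/(k_2−k_d) = 0.317×43.8/(1.97−0.317) = 13.88/1.653 = 8.400 mg/L.
e^(−k_d t) = e^(−0.317×1.653) = 0.5921; e^(−k_2 t) = e^(−1.97×1.653) = 0.03849.
D = 8.400 × (0.5921 − 0.03849) + 1.88 × 0.03849 = 4.650 + 0.07237 = 4.722 mg/L.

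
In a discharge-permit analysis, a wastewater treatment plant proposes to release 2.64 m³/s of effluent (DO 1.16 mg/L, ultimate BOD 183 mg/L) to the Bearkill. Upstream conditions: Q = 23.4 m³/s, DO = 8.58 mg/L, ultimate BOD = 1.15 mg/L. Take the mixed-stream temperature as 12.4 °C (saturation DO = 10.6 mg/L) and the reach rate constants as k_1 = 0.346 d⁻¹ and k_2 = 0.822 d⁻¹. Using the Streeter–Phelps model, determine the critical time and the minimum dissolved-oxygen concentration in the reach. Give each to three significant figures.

Mixed DO = (23.4×8.58 + 2.64×1.16)/(23.4+2.64) = 203.8/26.04 = 7.828 mg/L.
Mixed L₀ = (23.4×1.15 + 2.64×183)/(26.04) = 510.0/26.04 = 19.59 mg/L.
Initial deficit D₀ = C_s − DO₀ = 10.6 − 7.828 = 2.772 mg/L.
t_c = (1/0.4760) ln[(0.822/0.346)(1 − 2.772×0.4760/(0.346×19.59))] = 2.101 × ln(1.913) = 1.363 d.
D_c = (0.346/0.822) × 19.59 × e^(−0.346×1.363) = 0.4209 × 19.59 × 0.6240 = 5.145 mg/L.
Minimum DO = 10.6 − 5.145 = 5.455 mg/L.

t_c ≈ 1.36 d; minimum DO ≈ 5.46 mg/L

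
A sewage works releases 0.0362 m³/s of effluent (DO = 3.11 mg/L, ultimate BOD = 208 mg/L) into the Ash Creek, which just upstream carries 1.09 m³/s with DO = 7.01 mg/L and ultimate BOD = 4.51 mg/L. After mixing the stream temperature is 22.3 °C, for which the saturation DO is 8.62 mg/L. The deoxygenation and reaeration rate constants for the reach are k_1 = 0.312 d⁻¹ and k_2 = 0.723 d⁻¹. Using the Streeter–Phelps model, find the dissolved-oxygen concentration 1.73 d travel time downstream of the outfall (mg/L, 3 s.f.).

DO ≈ 5.63 mg/L

Mixed DO = (1.09×7.01 + 0.0362×3.11)/(1.09+0.0362) = 7.753/1.126 = 6.885 mg/L.
Mixed L₀ = (1.09×4.51 + 0.0362×208)/(1.126) = 12.45/1.126 = 11.05 mg/L.
Initial deficit D₀ = C_s − DO₀ = 8.62 − 6.885 = 1.735 mg/L.
D(1.73) = [0.312×11.05/(0.723−0.312)](e^(−0.312×1.73) − e^(−0.723×1.73)) + 1.735 e^(−0.723×1.73)
= 8.389 × (0.5829 − 0.2863) + 1.735 × 0.2863 = 2.985 mg/L.
DO = 8.62 − 2.985 = 5.635 mg/L.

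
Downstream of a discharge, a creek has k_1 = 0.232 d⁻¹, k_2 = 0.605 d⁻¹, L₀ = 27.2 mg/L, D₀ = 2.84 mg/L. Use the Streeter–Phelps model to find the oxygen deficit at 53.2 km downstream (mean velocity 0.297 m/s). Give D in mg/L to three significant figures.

Travel time t = x/v = 53.2 km / (0.297 m/s) = 53200 m / 0.297 m/s = 179100 s = 2.073 d.
k_1 L₀/(k_2−k_1) = 0.232×27.2/(0.605−0.232) = 6.310/0.3730 = 16.92 mg/L.
e^(−k_1 t) = e^(−0.232×2.073) = 0.6182; e^(−k_2 t) = e^(−0.605×2.073) = 0.2853.
D = 16.92 × (0.6182 − 0.2853) + 2.84 × 0.2853 = 5.632 + 0.8102 = 6.442 mg/L.

D ≈ 6.44 mg/L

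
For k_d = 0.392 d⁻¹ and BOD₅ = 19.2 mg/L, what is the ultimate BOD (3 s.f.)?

BOD₅ = L₀(1 − e^(−5k_d)) ⇒ L₀ = BOD₅ / (1 − e^(−5×0.392))
= 19.2 / (1 − 0.1409) = 19.2 / 0.8591 = 22.35 mg/L.

L₀ ≈ 22.3 mg/L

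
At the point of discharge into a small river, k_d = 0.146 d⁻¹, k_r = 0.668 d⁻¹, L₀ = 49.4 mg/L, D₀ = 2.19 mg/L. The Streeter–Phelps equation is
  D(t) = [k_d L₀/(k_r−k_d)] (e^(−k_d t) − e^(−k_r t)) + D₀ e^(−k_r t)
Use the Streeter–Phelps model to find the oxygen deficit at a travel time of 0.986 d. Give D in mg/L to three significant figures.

k_d L₀/(k_r−k_d) = 0.146×49.4/(0.668−0.146) = 7.212/0.5220 = 13.82 mg/L.
e^(−k_d t) = e^(−0.146×0.9860) = 0.8659; e^(−k_r t) = e^(−0.668×0.9860) = 0.5176.
D = 13.82 × (0.8659 − 0.5176) + 2.19 × 0.5176 = 4.813 + 1.133 = 5.947 mg/L.

D ≈ 5.95 mg/L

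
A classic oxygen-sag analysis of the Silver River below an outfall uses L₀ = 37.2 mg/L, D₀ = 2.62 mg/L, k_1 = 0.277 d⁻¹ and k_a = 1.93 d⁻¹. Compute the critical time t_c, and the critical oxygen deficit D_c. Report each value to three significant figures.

At the critical point dD/dt = 0, so k_1 L₀ e^(−k_1 t) = k_a D. Substituting D(t) from the Streeter–Phelps equation and solving for t gives
t_c = ln[(k_a/k_1)(1 − D₀(k_a−k_1)/(k_1 L₀))] / (k_a−k_1).
Here k_a−k_1 = 1.653 d⁻¹ and 1 − D₀(k_a−k_1)/(k_1 L₀) = 1 − 2.62×1.653/(0.277×37.2) = 0.5797, so
t_c = ln(6.968 × 0.5797) / 1.653 = 1.396 / 1.653 = 0.8445 d.
L(t_c) = L₀ e^(−k_1 t_c) = 37.2 × 0.7914 = 29.44 mg/L, and at the critical point k_a D_c = k_1 L, so D_c = (0.277/1.93) × 29.44 = 4.225 mg/L.

t_c ≈ 0.845 d; D_c ≈ 4.23 mg/L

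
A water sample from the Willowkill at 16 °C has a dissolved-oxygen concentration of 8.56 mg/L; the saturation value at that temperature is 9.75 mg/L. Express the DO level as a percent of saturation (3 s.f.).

87.8 % saturation

% saturation = C/C_s × 100 = 8.56/9.75 × 100 = 87.8 %.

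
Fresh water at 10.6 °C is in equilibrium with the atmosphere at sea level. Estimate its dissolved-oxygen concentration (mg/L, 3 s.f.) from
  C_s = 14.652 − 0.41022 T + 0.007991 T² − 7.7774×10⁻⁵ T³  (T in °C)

C_s ≈ 11.1 mg/L

C_s = 14.652 − 0.41022×10.6 + 0.007991×10.6² − 7.7774×10⁻⁵×10.6³ = 11.11 mg/L.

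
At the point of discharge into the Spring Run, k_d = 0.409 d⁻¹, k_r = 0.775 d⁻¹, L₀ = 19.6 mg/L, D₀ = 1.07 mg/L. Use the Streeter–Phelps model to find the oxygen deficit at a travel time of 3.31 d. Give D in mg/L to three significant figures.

D ≈ 4.05 mg/L

k_d L₀/(k_r−k_d) = 0.409×19.6/(0.775−0.409) = 8.016/0.3660 = 21.90 mg/L.
e^(−k_d t) = e^(−0.409×3.310) = 0.2583; e^(−k_r t) = e^(−0.775×3.310) = 0.07690.
D = 21.90 × (0.2583 − 0.07690) + 1.07 × 0.07690 = 3.972 + 0.08228 = 4.055 mg/L.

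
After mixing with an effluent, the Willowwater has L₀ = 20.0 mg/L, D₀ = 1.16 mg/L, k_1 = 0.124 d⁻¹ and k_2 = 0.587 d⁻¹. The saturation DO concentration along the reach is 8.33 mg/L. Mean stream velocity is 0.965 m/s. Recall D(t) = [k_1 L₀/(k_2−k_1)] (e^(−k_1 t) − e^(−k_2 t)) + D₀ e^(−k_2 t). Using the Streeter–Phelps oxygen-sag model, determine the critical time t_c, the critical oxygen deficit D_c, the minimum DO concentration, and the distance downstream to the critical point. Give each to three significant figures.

t_c ≈ 2.83 d; D_c ≈ 2.97 mg/L; min DO ≈ 5.36 mg/L; x_c ≈ 236 km

At the critical point dD/dt = 0, so k_1 L₀ e^(−k_1 t) = k_2 D. Substituting D(t) from the Streeter–Phelps equation and solving for t gives
t_c = ln[(k_2/k_1)(1 − D₀(k_2−k_1)/(k_1 L₀))] / (k_2−k_1).
Here k_2−k_1 = 0.4630 d⁻¹ and 1 − D₀(k_2−k_1)/(k_1 L₀) = 1 − 1.16×0.4630/(0.124×20.0) = 0.7834, so
t_c = ln(4.734 × 0.7834) / 0.4630 = 1.311 / 0.4630 = 2.831 d.
L(t_c) = L₀ e^(−k_1 t_c) = 20.0 × 0.7040 = 14.08 mg/L, and at the critical point k_2 D_c = k_1 L, so D_c = (0.124/0.587) × 14.08 = 2.974 mg/L.
Minimum DO = C_s − D_c = 8.33 − 2.974 = 5.356 mg/L.
x_c = v t_c = 0.965 m/s × 2.831 d × 86400 s/d = 236000 m ≈ 236 km.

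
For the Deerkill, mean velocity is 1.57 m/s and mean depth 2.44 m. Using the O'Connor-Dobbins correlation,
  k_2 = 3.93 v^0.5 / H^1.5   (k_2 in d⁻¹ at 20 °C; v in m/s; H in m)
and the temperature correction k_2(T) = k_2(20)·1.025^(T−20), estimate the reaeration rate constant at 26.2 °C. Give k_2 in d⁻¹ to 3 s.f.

k_2 ≈ 1.51 d⁻¹

k_2(20) = 3.93 × 1.57^0.5 / 2.44^1.5 = 3.93 × 1.253 / 3.811 = 1.292 d⁻¹.
k_2(26.2) = 1.292 × 1.025^(26.2−20) = 1.292 × 1.165 = 1.506 d⁻¹.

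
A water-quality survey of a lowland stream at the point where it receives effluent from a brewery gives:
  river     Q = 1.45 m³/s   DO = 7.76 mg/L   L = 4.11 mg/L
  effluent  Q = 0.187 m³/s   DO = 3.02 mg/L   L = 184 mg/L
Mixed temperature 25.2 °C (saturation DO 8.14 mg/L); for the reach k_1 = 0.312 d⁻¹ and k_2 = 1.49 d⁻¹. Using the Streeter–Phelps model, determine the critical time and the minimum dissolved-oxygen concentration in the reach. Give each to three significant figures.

t_c ≈ 1.20 d; minimum DO ≈ 4.59 mg/L

Mixed DO = (1.45×7.76 + 0.187×3.02)/(1.45+0.187) = 11.82/1.637 = 7.219 mg/L.
Mixed L₀ = (1.45×4.11 + 0.187×184)/(1.637) = 40.37/1.637 = 24.66 mg/L.
Initial deficit D₀ = C_s − DO₀ = 8.14 − 7.219 = 0.9215 mg/L.
t_c = (1/1.178) ln[(1.49/0.312)(1 − 0.9215×1.178/(0.312×24.66))] = 0.8489 × ln(4.102) = 1.198 d.
D_c = (0.312/1.49) × 24.66 × e^(−0.312×1.198) = 0.2094 × 24.66 × 0.6881 = 3.553 mg/L.
Minimum DO = 8.14 − 3.553 = 4.587 mg/L.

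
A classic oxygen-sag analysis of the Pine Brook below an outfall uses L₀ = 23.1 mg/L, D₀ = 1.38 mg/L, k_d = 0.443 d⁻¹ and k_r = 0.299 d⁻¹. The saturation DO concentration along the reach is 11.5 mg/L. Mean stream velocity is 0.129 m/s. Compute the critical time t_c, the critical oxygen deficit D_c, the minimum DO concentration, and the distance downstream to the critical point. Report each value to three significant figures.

t_c ≈ 2.60 d; D_c ≈ 10.8 mg/L; min DO ≈ 0.666 mg/L; x_c ≈ 28.9 km

With k_r/k_d = 0.6749 and 1 − D₀(k_r−k_d)/(k_d L₀) = 1.019,
t_c = ln(0.6749 × 1.019) / (0.299 − 0.443) = ln(0.6881) / -0.1440 = -0.3739/-0.1440 = 2.596 d.
L(t_c) = L₀ e^(−k_d t_c) = 23.1 × 0.3166 = 7.313 mg/L, and at the critical point k_r D_c = k_d L, so D_c = (0.443/0.299) × 7.313 = 10.83 mg/L.
Minimum DO = C_s − D_c = 11.5 − 10.83 = 0.6657 mg/L.
x_c = v t_c = 0.129 m/s × 2.596 d × 86400 s/d = 28940 m ≈ 28.9 km.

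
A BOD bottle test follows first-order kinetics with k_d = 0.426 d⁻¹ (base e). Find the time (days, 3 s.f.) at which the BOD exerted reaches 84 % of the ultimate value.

t ≈ 4.30 d

y/L₀ = 1 − e^(−k_d t) = 0.84 ⇒ e^(−k_d t) = 0.160
t = −ln(0.160) / 0.426 = 1.833 / 0.426 = 4.302 d.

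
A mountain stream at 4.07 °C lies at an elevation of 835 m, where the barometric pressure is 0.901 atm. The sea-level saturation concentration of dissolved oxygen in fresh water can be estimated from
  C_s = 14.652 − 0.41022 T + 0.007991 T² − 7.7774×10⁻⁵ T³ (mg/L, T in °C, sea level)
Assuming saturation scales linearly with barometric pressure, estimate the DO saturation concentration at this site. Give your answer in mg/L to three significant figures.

At sea level: C_s = 14.652 − 0.41022×4.07 + 0.007991×4.07² − 7.7774×10⁻⁵×4.07³ = 13.11 mg/L.
Pressure correction: C_s' = 13.11 × 0.901 = 11.81 mg/L.

C_s ≈ 11.8 mg/L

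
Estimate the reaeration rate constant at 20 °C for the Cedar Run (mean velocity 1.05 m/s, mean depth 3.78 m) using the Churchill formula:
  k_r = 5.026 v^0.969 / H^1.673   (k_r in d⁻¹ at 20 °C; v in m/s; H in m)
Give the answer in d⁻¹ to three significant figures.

k_r = 5.026 × 1.05^0.969 / 3.78^1.673 = 5.026 × 1.048 / 9.250 = 0.5697 d⁻¹.

k_r ≈ 0.570 d⁻¹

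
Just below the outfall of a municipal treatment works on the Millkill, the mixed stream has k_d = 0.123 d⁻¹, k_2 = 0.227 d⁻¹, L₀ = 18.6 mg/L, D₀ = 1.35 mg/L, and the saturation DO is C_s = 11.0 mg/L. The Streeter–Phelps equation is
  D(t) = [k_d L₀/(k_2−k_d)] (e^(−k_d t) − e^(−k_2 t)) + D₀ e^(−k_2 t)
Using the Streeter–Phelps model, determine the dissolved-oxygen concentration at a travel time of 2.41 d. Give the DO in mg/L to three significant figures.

DO ≈ 6.59 mg/L

k_d L₀/(k_2−k_d) = 0.123×18.6/(0.227−0.123) = 2.288/0.1040 = 22.00 mg/L.
e^(−k_d t) = e^(−0.123×2.410) = 0.7435; e^(−k_2 t) = e^(−0.227×2.410) = 0.5786.
D = 22.00 × (0.7435 − 0.5786) + 1.35 × 0.5786 = 3.626 + 0.7812 = 4.407 mg/L.
DO = C_s − D = 11.0 − 4.407 = 6.593 mg/L.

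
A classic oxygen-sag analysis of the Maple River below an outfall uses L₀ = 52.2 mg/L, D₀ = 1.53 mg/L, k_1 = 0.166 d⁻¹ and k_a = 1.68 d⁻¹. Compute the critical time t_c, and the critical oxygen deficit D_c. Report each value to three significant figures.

t_c ≈ 1.32 d; D_c ≈ 4.14 mg/L

t_c = [1/(k_a−k_1)] ln[(k_a/k_1)(1 − D₀(k_a−k_1)/(k_1 L₀))]
= [1/(1.68−0.166)] ln[(1.68/0.166)(1 − 1.53×1.514/(0.166×52.2))]
= (1/1.514) ln[10.12 × 0.7327] = 0.6605 × ln(7.415) = 0.6605 × 2.004 = 1.323 d.
L(t_c) = L₀ e^(−k_1 t_c) = 52.2 × 0.8028 = 41.91 mg/L, and at the critical point k_a D_c = k_1 L, so D_c = (0.166/1.68) × 41.91 = 4.141 mg/L.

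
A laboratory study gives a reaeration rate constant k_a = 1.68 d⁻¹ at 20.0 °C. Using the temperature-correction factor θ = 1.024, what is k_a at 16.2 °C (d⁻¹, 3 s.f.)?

k_a(T₂) = k_a(T₁) · θ^(T₂−T₁) = 1.68 × 1.024^(16.2−20.0)
= 1.68 × 1.024^-3.80 = 1.68 × 0.9138 = 1.535 d⁻¹.

k_a ≈ 1.54 d⁻¹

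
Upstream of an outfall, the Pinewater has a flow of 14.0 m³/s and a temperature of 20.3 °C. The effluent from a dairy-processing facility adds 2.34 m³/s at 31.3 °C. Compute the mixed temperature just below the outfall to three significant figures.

Flow-weighted mixing: C = (Q_r C_r + Q_w C_w)/(Q_r + Q_w)
= (14.0×20.3 + 2.34×31.3)/(14.0 + 2.34) = 357.4/16.34 = 21.88 °C.

21.9 °C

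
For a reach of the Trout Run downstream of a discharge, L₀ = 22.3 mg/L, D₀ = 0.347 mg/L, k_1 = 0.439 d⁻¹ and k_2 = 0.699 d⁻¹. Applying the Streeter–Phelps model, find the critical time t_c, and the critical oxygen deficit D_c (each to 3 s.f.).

t_c ≈ 1.75 d; D_c ≈ 6.49 mg/L

t_c = [1/(k_2−k_1)] ln[(k_2/k_1)(1 − D₀(k_2−k_1)/(k_1 L₀))]
= [1/(0.699−0.439)] ln[(0.699/0.439)(1 − 0.347×0.2600/(0.439×22.3))]
= (1/0.2600) ln[1.592 × 0.9908] = 3.846 × ln(1.578) = 3.846 × 0.4559 = 1.753 d.
D_c = (k_1/k_2) L₀ e^(−k_1 t_c) = (0.439/0.699) × 22.3 × e^(−0.439×1.753) = 0.6280 × 22.3 × 0.4631 = 6.486 mg/L.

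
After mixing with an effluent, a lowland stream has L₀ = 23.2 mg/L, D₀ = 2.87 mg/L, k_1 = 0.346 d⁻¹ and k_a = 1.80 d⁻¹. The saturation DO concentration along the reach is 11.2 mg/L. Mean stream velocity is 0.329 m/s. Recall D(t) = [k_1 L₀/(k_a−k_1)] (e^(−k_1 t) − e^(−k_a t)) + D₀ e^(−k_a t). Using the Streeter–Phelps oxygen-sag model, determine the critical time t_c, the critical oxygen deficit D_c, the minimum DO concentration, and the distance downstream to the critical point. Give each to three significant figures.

With k_a/k_1 = 5.202 and 1 − D₀(k_a−k_1)/(k_1 L₀) = 0.4801,
t_c = ln(5.202 × 0.4801) / (1.80 − 0.346) = ln(2.498) / 1.454 = 0.9154/1.454 = 0.6296 d.
D_c = (k_1/k_a) L₀ e^(−k_1 t_c) = (0.346/1.80) × 23.2 × e^(−0.346×0.6296) = 0.1922 × 23.2 × 0.8043 = 3.587 mg/L.
Minimum DO = C_s − D_c = 11.2 − 3.587 = 7.613 mg/L.
x_c = v t_c = 0.329 m/s × 0.6296 d × 86400 s/d = 17900 m ≈ 17.9 km.

t_c ≈ 0.630 d; D_c ≈ 3.59 mg/L; min DO ≈ 7.61 mg/L; x_c ≈ 17.9 km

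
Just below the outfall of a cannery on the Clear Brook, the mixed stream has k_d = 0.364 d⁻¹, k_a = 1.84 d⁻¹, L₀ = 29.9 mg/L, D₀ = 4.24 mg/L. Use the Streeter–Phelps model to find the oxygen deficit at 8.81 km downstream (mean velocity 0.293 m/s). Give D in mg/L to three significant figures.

Travel time t = x/v = 8.81 km / (0.293 m/s) = 8810 m / 0.293 m/s = 30070 s = 0.3480 d.
k_d L₀/(k_a−k_d) = 0.364×29.9/(1.84−0.364) = 10.88/1.476 = 7.374 mg/L.
e^(−k_d t) = e^(−0.364×0.3480) = 0.8810; e^(−k_a t) = e^(−1.84×0.3480) = 0.5271.
D = 7.374 × (0.8810 − 0.5271) + 4.24 × 0.5271 = 2.610 + 2.235 = 4.845 mg/L.

D ≈ 4.84 mg/L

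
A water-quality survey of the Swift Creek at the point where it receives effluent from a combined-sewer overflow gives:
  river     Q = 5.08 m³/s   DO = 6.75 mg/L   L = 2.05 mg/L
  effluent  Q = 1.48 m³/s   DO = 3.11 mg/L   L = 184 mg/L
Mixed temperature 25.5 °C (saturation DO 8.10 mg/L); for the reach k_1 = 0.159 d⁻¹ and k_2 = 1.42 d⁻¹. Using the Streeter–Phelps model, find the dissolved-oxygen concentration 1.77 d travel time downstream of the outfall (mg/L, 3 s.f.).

DO ≈ 4.26 mg/L

Mixed DO = (5.08×6.75 + 1.48×3.11)/(5.08+1.48) = 38.89/6.560 = 5.929 mg/L.
Mixed L₀ = (5.08×2.05 + 1.48×184)/(6.560) = 282.7/6.560 = 43.10 mg/L.
Initial deficit D₀ = C_s − DO₀ = 8.10 − 5.929 = 2.171 mg/L.
D(1.77) = [0.159×43.10/(1.42−0.159)](e^(−0.159×1.77) − e^(−1.42×1.77)) + 2.171 e^(−1.42×1.77)
= 5.434 × (0.7547 − 0.08099) + 2.171 × 0.08099 = 3.837 mg/L.
DO = 8.10 − 3.837 = 4.263 mg/L.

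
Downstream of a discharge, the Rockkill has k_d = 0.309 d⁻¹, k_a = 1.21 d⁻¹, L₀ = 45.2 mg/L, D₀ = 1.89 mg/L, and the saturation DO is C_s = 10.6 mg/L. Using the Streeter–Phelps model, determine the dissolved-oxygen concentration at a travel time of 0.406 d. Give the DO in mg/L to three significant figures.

DO ≈ 5.25 mg/L

k_d L₀/(k_a−k_d) = 0.309×45.2/(1.21−0.309) = 13.97/0.9010 = 15.50 mg/L.
e^(−k_d t) = e^(−0.309×0.4060) = 0.8821; e^(−k_a t) = e^(−1.21×0.4060) = 0.6119.
D = 15.50 × (0.8821 − 0.6119) + 1.89 × 0.6119 = 4.189 + 1.156 = 5.346 mg/L.
DO = C_s − D = 10.6 − 5.346 = 5.254 mg/L.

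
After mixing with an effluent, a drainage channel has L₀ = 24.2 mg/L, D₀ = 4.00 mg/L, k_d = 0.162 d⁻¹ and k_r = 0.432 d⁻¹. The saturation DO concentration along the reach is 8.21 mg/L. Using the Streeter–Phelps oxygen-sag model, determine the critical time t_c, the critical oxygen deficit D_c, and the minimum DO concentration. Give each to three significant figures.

t_c ≈ 2.44 d; D_c ≈ 6.11 mg/L; min DO ≈ 2.10 mg/L

t_c = [1/(k_r−k_d)] ln[(k_r/k_d)(1 − D₀(k_r−k_d)/(k_d L₀))]
= [1/(0.432−0.162)] ln[(0.432/0.162)(1 − 4.00×0.2700/(0.162×24.2))]
= (1/0.2700) ln[2.667 × 0.7245] = 3.704 × ln(1.932) = 3.704 × 0.6586 = 2.439 d.
D_c = (k_d/k_r) L₀ e^(−k_d t_c) = (0.162/0.432) × 24.2 × e^(−0.162×2.439) = 0.3750 × 24.2 × 0.6736 = 6.113 mg/L.
Minimum DO = C_s − D_c = 8.21 − 6.113 = 2.097 mg/L.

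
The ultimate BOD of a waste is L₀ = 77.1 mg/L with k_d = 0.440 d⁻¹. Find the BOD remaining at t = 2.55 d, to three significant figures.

L ≈ 25.1 mg/L

L_t = L₀ e^(−k_d t) = 77.1 × e^(−0.440×2.55) = 77.1 × 0.3256 = 25.11 mg/L.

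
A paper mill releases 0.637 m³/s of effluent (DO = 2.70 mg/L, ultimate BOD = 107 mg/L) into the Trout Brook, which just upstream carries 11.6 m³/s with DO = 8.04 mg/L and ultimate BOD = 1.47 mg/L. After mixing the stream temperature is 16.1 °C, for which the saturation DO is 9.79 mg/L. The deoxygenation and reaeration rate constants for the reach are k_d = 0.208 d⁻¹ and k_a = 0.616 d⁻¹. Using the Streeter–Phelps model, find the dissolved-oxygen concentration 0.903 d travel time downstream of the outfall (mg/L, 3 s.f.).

Mixed DO = (11.6×8.04 + 0.637×2.70)/(11.6+0.637) = 94.98/12.24 = 7.762 mg/L.
Mixed L₀ = (11.6×1.47 + 0.637×107)/(12.24) = 85.21/12.24 = 6.963 mg/L.
Initial deficit D₀ = C_s − DO₀ = 9.79 − 7.762 = 2.028 mg/L.
D(0.903) = [0.208×6.963/(0.616−0.208)](e^(−0.208×0.903) − e^(−0.616×0.903)) + 2.028 e^(−0.616×0.903)
= 3.550 × (0.8288 − 0.5734) + 2.028 × 0.5734 = 2.069 mg/L.
DO = 9.79 − 2.069 = 7.721 mg/L.

DO ≈ 7.72 mg/L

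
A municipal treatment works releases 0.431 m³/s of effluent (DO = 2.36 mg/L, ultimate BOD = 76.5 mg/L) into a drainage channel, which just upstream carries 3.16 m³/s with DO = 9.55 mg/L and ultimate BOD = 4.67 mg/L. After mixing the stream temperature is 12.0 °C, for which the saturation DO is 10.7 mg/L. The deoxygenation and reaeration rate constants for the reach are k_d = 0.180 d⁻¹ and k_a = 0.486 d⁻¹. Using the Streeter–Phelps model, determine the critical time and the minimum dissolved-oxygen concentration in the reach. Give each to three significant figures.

Mixed DO = (3.16×9.55 + 0.431×2.36)/(3.16+0.431) = 31.20/3.591 = 8.687 mg/L.
Mixed L₀ = (3.16×4.67 + 0.431×76.5)/(3.591) = 47.73/3.591 = 13.29 mg/L.
Initial deficit D₀ = C_s − DO₀ = 10.7 − 8.687 = 2.013 mg/L.
t_c = (1/0.3060) ln[(0.486/0.180)(1 − 2.013×0.3060/(0.180×13.29))] = 3.268 × ln(2.005) = 2.273 d.
D_c = (0.180/0.486) × 13.29 × e^(−0.180×2.273) = 0.3704 × 13.29 × 0.6642 = 3.270 mg/L.
Minimum DO = 10.7 − 3.270 = 7.430 mg/L.

t_c ≈ 2.27 d; minimum DO ≈ 7.43 mg/L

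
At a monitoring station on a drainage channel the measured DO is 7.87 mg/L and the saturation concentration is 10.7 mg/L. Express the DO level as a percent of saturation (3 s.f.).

73.6 % saturation

% saturation = C/C_s × 100 = 7.87/10.7 × 100 = 73.6 %.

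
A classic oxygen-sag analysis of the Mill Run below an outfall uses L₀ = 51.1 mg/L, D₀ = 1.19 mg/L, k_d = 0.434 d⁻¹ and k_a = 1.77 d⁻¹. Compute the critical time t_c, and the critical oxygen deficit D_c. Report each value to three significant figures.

t_c ≈ 0.996 d; D_c ≈ 8.13 mg/L

With k_a/k_d = 4.078 and 1 − D₀(k_a−k_d)/(k_d L₀) = 0.9283,
t_c = ln(4.078 × 0.9283) / (1.77 − 0.434) = ln(3.786) / 1.336 = 1.331/1.336 = 0.9965 d.
D_c = (k_d/k_a) L₀ e^(−k_d t_c) = (0.434/1.77) × 51.1 × e^(−0.434×0.9965) = 0.2452 × 51.1 × 0.6489 = 8.130 mg/L.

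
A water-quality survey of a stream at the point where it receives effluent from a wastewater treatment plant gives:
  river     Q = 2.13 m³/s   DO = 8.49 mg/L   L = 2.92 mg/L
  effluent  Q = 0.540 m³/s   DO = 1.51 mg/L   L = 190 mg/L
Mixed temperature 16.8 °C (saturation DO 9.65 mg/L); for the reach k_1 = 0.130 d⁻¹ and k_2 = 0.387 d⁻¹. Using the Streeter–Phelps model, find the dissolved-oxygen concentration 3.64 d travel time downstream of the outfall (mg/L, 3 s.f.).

DO ≈ 1.22 mg/L

Mixed DO = (2.13×8.49 + 0.540×1.51)/(2.13+0.540) = 18.90/2.670 = 7.078 mg/L.
Mixed L₀ = (2.13×2.92 + 0.540×190)/(2.670) = 108.8/2.670 = 40.76 mg/L.
Initial deficit D₀ = C_s − DO₀ = 9.65 − 7.078 = 2.572 mg/L.
D(3.64) = [0.130×40.76/(0.387−0.130)](e^(−0.130×3.64) − e^(−0.387×3.64)) + 2.572 e^(−0.387×3.64)
= 20.62 × (0.6230 − 0.2445) + 2.572 × 0.2445 = 8.433 mg/L.
DO = 9.65 − 8.433 = 1.217 mg/L.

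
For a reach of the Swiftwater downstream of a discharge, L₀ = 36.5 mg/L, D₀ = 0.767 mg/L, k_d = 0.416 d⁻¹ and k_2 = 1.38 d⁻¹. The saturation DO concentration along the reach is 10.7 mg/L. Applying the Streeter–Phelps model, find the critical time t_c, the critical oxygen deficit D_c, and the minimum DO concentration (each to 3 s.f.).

At the critical point dD/dt = 0, so k_d L₀ e^(−k_d t) = k_2 D. Substituting D(t) from the Streeter–Phelps equation and solving for t gives
t_c = ln[(k_2/k_d)(1 − D₀(k_2−k_d)/(k_d L₀))] / (k_2−k_d).
Here k_2−k_d = 0.9640 d⁻¹ and 1 − D₀(k_2−k_d)/(k_d L₀) = 1 − 0.767×0.9640/(0.416×36.5) = 0.9513, so
t_c = ln(3.317 × 0.9513) / 0.9640 = 1.149 / 0.9640 = 1.192 d.
D_c = (k_d/k_2) L₀ e^(−k_d t_c) = (0.416/1.38) × 36.5 × e^(−0.416×1.192) = 0.3014 × 36.5 × 0.6090 = 6.701 mg/L.
Minimum DO = C_s − D_c = 10.7 − 6.701 = 3.999 mg/L.

t_c ≈ 1.19 d; D_c ≈ 6.70 mg/L; min DO ≈ 4.00 mg/L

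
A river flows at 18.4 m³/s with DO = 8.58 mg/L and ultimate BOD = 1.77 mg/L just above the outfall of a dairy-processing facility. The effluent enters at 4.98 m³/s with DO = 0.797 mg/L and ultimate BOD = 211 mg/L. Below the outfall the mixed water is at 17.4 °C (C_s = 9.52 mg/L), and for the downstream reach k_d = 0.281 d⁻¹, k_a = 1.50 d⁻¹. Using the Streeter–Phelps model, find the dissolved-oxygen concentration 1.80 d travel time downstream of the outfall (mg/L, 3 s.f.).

DO ≈ 3.62 mg/L

Mixed DO = (18.4×8.58 + 4.98×0.797)/(18.4+4.98) = 161.8/23.38 = 6.922 mg/L.
Mixed L₀ = (18.4×1.77 + 4.98×211)/(23.38) = 1083/23.38 = 46.34 mg/L.
Initial deficit D₀ = C_s − DO₀ = 9.52 − 6.922 = 2.598 mg/L.
D(1.80) = [0.281×46.34/(1.50−0.281)](e^(−0.281×1.80) − e^(−1.50×1.80)) + 2.598 e^(−1.50×1.80)
= 10.68 × (0.6030 − 0.06721) + 2.598 × 0.06721 = 5.898 mg/L.
DO = 9.52 − 5.898 = 3.622 mg/L.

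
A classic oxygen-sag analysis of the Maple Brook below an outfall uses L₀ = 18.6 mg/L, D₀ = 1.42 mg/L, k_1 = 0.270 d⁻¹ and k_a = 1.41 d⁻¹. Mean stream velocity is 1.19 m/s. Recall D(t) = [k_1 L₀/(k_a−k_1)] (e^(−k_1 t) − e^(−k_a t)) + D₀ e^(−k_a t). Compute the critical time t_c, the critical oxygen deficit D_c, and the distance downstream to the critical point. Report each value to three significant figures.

t_c ≈ 1.11 d; D_c ≈ 2.64 mg/L; x_c ≈ 114 km

t_c = [1/(k_a−k_1)] ln[(k_a/k_1)(1 − D₀(k_a−k_1)/(k_1 L₀))]
= [1/(1.41−0.270)] ln[(1.41/0.270)(1 − 1.42×1.140/(0.270×18.6))]
= (1/1.140) ln[5.222 × 0.6777] = 0.8772 × ln(3.539) = 0.8772 × 1.264 = 1.109 d.
D_c = (k_1/k_a) L₀ e^(−k_1 t_c) = (0.270/1.41) × 18.6 × e^(−0.270×1.109) = 0.1915 × 18.6 × 0.7413 = 2.640 mg/L.
x_c = v t_c = 1.19 m/s × 1.109 d × 86400 s/d = 114000 m ≈ 114 km.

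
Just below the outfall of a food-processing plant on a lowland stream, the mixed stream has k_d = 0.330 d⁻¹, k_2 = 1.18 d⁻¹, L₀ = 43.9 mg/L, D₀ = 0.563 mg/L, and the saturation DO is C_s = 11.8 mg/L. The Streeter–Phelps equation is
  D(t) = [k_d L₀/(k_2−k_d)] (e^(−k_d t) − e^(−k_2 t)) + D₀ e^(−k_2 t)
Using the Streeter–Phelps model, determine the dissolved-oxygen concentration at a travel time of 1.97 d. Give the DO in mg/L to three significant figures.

k_d L₀/(k_2−k_d) = 0.330×43.9/(1.18−0.330) = 14.49/0.8500 = 17.04 mg/L.
e^(−k_d t) = e^(−0.330×1.970) = 0.5220; e^(−k_2 t) = e^(−1.18×1.970) = 0.09782.
D = 17.04 × (0.5220 − 0.09782) + 0.563 × 0.09782 = 7.229 + 0.05507 = 7.284 mg/L.
DO = C_s − D = 11.8 − 7.284 = 4.516 mg/L.

DO ≈ 4.52 mg/L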